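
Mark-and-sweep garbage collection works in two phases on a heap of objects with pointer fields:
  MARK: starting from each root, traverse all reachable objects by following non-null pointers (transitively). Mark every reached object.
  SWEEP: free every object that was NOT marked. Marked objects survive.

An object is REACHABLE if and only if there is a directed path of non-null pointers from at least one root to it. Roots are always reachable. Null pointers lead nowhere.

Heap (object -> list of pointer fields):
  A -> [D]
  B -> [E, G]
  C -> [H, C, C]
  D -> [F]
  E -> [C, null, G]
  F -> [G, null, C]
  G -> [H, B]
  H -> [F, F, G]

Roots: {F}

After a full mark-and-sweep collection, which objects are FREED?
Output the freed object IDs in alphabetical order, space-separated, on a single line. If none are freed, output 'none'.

Answer: A D

Derivation:
Roots: F
Mark F: refs=G null C, marked=F
Mark G: refs=H B, marked=F G
Mark C: refs=H C C, marked=C F G
Mark H: refs=F F G, marked=C F G H
Mark B: refs=E G, marked=B C F G H
Mark E: refs=C null G, marked=B C E F G H
Unmarked (collected): A D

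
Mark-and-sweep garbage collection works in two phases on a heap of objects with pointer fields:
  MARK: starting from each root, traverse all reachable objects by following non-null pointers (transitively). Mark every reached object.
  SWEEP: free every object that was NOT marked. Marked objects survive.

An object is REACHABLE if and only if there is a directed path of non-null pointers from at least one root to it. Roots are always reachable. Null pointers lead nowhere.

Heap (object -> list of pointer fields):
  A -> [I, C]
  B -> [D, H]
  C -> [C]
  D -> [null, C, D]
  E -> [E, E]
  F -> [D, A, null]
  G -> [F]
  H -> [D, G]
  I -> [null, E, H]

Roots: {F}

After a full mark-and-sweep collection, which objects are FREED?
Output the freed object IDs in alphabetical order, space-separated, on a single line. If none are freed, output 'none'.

Roots: F
Mark F: refs=D A null, marked=F
Mark D: refs=null C D, marked=D F
Mark A: refs=I C, marked=A D F
Mark C: refs=C, marked=A C D F
Mark I: refs=null E H, marked=A C D F I
Mark E: refs=E E, marked=A C D E F I
Mark H: refs=D G, marked=A C D E F H I
Mark G: refs=F, marked=A C D E F G H I
Unmarked (collected): B

Answer: B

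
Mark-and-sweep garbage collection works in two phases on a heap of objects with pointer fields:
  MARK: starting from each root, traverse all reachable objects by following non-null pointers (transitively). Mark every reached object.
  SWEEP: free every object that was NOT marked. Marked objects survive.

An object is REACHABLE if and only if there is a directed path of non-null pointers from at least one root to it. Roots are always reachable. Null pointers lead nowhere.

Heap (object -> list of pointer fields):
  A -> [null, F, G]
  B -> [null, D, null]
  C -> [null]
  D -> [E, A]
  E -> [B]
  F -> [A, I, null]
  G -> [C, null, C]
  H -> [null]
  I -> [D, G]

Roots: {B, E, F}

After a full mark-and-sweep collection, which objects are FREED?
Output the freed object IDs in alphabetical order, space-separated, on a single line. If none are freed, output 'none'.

Answer: H

Derivation:
Roots: B E F
Mark B: refs=null D null, marked=B
Mark E: refs=B, marked=B E
Mark F: refs=A I null, marked=B E F
Mark D: refs=E A, marked=B D E F
Mark A: refs=null F G, marked=A B D E F
Mark I: refs=D G, marked=A B D E F I
Mark G: refs=C null C, marked=A B D E F G I
Mark C: refs=null, marked=A B C D E F G I
Unmarked (collected): H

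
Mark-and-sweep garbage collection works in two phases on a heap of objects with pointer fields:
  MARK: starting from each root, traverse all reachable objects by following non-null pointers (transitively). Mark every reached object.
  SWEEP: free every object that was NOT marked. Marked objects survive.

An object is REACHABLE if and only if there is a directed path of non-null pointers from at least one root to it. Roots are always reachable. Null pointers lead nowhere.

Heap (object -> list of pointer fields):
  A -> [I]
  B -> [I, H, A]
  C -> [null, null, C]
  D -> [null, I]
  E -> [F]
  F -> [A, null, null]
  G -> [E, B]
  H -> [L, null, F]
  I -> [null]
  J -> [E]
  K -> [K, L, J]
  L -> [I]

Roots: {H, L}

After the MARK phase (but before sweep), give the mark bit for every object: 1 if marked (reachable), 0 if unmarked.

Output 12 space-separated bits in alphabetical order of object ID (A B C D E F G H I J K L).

Answer: 1 0 0 0 0 1 0 1 1 0 0 1

Derivation:
Roots: H L
Mark H: refs=L null F, marked=H
Mark L: refs=I, marked=H L
Mark F: refs=A null null, marked=F H L
Mark I: refs=null, marked=F H I L
Mark A: refs=I, marked=A F H I L
Unmarked (collected): B C D E G J K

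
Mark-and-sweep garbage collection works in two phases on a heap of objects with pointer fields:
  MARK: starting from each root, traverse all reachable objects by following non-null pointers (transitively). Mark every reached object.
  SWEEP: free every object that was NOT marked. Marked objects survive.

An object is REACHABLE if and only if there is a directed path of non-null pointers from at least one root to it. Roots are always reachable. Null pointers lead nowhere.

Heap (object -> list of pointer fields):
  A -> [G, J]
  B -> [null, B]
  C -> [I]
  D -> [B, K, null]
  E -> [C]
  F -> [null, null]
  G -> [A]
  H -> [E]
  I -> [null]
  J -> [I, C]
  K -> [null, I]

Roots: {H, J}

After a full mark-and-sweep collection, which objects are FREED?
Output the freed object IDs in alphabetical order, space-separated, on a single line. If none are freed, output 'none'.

Answer: A B D F G K

Derivation:
Roots: H J
Mark H: refs=E, marked=H
Mark J: refs=I C, marked=H J
Mark E: refs=C, marked=E H J
Mark I: refs=null, marked=E H I J
Mark C: refs=I, marked=C E H I J
Unmarked (collected): A B D F G K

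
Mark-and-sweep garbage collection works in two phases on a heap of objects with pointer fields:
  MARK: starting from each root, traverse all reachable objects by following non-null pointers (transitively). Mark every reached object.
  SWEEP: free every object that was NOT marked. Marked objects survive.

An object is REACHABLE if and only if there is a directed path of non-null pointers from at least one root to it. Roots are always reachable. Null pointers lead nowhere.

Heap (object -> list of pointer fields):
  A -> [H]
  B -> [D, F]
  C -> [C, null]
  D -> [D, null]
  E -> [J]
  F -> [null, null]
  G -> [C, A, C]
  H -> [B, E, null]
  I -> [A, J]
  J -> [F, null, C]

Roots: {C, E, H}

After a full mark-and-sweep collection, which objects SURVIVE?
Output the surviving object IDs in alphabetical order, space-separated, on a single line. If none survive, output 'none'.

Answer: B C D E F H J

Derivation:
Roots: C E H
Mark C: refs=C null, marked=C
Mark E: refs=J, marked=C E
Mark H: refs=B E null, marked=C E H
Mark J: refs=F null C, marked=C E H J
Mark B: refs=D F, marked=B C E H J
Mark F: refs=null null, marked=B C E F H J
Mark D: refs=D null, marked=B C D E F H J
Unmarked (collected): A G I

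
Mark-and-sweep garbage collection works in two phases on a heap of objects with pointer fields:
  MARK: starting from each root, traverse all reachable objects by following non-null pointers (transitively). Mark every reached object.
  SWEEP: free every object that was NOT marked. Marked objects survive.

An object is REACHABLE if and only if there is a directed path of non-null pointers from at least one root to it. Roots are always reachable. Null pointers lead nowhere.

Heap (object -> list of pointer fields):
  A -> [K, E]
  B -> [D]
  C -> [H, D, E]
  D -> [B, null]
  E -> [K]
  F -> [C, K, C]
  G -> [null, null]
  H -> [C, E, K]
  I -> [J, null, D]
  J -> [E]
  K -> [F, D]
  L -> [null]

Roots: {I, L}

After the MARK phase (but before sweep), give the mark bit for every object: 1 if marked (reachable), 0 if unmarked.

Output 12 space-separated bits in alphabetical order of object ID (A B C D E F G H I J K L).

Roots: I L
Mark I: refs=J null D, marked=I
Mark L: refs=null, marked=I L
Mark J: refs=E, marked=I J L
Mark D: refs=B null, marked=D I J L
Mark E: refs=K, marked=D E I J L
Mark B: refs=D, marked=B D E I J L
Mark K: refs=F D, marked=B D E I J K L
Mark F: refs=C K C, marked=B D E F I J K L
Mark C: refs=H D E, marked=B C D E F I J K L
Mark H: refs=C E K, marked=B C D E F H I J K L
Unmarked (collected): A G

Answer: 0 1 1 1 1 1 0 1 1 1 1 1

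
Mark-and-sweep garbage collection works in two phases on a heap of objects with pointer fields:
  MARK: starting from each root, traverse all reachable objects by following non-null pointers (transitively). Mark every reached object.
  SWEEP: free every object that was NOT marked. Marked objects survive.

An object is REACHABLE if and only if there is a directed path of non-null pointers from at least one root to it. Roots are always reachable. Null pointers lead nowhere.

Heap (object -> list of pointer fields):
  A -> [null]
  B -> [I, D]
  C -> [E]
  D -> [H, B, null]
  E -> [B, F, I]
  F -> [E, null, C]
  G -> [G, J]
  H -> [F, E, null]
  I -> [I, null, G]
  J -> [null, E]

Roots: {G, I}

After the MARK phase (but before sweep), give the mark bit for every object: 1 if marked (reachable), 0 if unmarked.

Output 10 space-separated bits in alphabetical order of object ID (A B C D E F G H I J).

Roots: G I
Mark G: refs=G J, marked=G
Mark I: refs=I null G, marked=G I
Mark J: refs=null E, marked=G I J
Mark E: refs=B F I, marked=E G I J
Mark B: refs=I D, marked=B E G I J
Mark F: refs=E null C, marked=B E F G I J
Mark D: refs=H B null, marked=B D E F G I J
Mark C: refs=E, marked=B C D E F G I J
Mark H: refs=F E null, marked=B C D E F G H I J
Unmarked (collected): A

Answer: 0 1 1 1 1 1 1 1 1 1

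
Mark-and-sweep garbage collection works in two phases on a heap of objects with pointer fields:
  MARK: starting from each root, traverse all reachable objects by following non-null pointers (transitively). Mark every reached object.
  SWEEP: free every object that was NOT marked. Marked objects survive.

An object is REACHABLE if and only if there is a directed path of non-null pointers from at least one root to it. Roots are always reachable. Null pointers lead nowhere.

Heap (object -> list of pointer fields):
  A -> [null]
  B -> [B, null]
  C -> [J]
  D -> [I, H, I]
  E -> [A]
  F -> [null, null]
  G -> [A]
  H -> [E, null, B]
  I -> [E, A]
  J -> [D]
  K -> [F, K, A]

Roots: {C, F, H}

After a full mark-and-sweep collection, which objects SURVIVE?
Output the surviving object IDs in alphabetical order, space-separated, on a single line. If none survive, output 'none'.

Roots: C F H
Mark C: refs=J, marked=C
Mark F: refs=null null, marked=C F
Mark H: refs=E null B, marked=C F H
Mark J: refs=D, marked=C F H J
Mark E: refs=A, marked=C E F H J
Mark B: refs=B null, marked=B C E F H J
Mark D: refs=I H I, marked=B C D E F H J
Mark A: refs=null, marked=A B C D E F H J
Mark I: refs=E A, marked=A B C D E F H I J
Unmarked (collected): G K

Answer: A B C D E F H I J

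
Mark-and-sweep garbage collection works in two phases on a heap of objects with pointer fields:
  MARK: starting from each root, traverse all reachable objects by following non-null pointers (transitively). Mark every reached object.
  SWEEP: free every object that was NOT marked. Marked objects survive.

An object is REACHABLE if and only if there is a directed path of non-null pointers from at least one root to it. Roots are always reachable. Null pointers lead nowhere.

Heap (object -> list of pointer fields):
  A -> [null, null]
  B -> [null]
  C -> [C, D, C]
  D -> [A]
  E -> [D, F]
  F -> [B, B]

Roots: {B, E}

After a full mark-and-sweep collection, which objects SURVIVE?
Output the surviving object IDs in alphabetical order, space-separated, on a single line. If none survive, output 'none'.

Answer: A B D E F

Derivation:
Roots: B E
Mark B: refs=null, marked=B
Mark E: refs=D F, marked=B E
Mark D: refs=A, marked=B D E
Mark F: refs=B B, marked=B D E F
Mark A: refs=null null, marked=A B D E F
Unmarked (collected): C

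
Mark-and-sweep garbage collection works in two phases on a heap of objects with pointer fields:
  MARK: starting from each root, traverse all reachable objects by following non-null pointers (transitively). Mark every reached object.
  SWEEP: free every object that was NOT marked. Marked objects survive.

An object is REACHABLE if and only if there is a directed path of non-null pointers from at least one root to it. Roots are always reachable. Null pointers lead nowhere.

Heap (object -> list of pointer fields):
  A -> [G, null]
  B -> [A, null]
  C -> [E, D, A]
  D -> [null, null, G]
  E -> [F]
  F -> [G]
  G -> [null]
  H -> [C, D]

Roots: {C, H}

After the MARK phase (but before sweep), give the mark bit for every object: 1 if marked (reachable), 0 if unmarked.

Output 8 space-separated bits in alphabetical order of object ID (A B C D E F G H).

Roots: C H
Mark C: refs=E D A, marked=C
Mark H: refs=C D, marked=C H
Mark E: refs=F, marked=C E H
Mark D: refs=null null G, marked=C D E H
Mark A: refs=G null, marked=A C D E H
Mark F: refs=G, marked=A C D E F H
Mark G: refs=null, marked=A C D E F G H
Unmarked (collected): B

Answer: 1 0 1 1 1 1 1 1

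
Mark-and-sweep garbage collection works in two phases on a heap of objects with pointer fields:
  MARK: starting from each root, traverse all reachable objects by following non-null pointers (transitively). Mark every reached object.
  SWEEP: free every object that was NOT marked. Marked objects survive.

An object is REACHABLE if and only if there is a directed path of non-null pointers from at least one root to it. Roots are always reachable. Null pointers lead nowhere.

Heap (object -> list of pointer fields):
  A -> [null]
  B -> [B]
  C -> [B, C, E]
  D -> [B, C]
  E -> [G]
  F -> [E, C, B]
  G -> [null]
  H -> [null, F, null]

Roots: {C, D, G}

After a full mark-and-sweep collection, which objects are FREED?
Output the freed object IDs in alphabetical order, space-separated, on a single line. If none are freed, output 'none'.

Answer: A F H

Derivation:
Roots: C D G
Mark C: refs=B C E, marked=C
Mark D: refs=B C, marked=C D
Mark G: refs=null, marked=C D G
Mark B: refs=B, marked=B C D G
Mark E: refs=G, marked=B C D E G
Unmarked (collected): A F H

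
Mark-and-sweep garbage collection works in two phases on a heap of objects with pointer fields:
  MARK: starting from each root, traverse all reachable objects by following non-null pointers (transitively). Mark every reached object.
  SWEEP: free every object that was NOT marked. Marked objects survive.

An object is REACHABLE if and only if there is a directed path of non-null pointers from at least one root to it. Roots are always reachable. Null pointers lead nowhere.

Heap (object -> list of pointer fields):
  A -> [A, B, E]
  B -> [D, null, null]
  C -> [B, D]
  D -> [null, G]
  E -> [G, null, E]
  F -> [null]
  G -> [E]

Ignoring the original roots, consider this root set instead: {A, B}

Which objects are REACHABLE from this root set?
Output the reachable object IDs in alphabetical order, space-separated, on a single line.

Answer: A B D E G

Derivation:
Roots: A B
Mark A: refs=A B E, marked=A
Mark B: refs=D null null, marked=A B
Mark E: refs=G null E, marked=A B E
Mark D: refs=null G, marked=A B D E
Mark G: refs=E, marked=A B D E G
Unmarked (collected): C F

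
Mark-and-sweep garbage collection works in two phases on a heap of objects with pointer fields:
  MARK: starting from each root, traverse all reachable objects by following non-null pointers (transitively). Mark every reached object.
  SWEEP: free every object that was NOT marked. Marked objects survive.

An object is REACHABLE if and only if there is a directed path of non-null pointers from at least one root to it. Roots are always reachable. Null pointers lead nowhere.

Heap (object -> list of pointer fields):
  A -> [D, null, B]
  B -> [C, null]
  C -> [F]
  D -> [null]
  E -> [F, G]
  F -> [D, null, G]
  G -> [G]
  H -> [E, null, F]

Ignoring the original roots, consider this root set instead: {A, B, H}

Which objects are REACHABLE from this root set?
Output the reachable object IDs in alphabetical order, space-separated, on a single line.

Roots: A B H
Mark A: refs=D null B, marked=A
Mark B: refs=C null, marked=A B
Mark H: refs=E null F, marked=A B H
Mark D: refs=null, marked=A B D H
Mark C: refs=F, marked=A B C D H
Mark E: refs=F G, marked=A B C D E H
Mark F: refs=D null G, marked=A B C D E F H
Mark G: refs=G, marked=A B C D E F G H
Unmarked (collected): (none)

Answer: A B C D E F G H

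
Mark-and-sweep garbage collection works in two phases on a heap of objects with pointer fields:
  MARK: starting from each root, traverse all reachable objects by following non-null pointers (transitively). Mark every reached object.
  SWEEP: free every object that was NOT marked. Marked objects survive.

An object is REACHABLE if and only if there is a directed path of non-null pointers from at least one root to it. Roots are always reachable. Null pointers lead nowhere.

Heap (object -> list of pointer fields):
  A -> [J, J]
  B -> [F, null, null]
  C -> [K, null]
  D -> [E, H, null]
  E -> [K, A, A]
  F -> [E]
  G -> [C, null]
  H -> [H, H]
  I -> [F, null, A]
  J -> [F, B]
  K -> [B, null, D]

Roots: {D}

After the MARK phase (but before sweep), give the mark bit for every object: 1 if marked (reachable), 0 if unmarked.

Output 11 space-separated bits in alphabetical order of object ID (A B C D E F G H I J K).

Answer: 1 1 0 1 1 1 0 1 0 1 1

Derivation:
Roots: D
Mark D: refs=E H null, marked=D
Mark E: refs=K A A, marked=D E
Mark H: refs=H H, marked=D E H
Mark K: refs=B null D, marked=D E H K
Mark A: refs=J J, marked=A D E H K
Mark B: refs=F null null, marked=A B D E H K
Mark J: refs=F B, marked=A B D E H J K
Mark F: refs=E, marked=A B D E F H J K
Unmarked (collected): C G I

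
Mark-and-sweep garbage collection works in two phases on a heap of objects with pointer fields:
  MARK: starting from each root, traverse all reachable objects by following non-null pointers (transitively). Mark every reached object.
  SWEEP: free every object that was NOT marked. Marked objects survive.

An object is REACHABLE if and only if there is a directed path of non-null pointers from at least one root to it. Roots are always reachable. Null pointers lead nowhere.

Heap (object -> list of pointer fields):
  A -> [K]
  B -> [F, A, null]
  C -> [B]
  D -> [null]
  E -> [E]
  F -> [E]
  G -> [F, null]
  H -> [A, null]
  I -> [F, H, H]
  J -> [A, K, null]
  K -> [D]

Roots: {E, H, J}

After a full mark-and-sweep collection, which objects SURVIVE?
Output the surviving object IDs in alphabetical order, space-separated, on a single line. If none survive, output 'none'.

Roots: E H J
Mark E: refs=E, marked=E
Mark H: refs=A null, marked=E H
Mark J: refs=A K null, marked=E H J
Mark A: refs=K, marked=A E H J
Mark K: refs=D, marked=A E H J K
Mark D: refs=null, marked=A D E H J K
Unmarked (collected): B C F G I

Answer: A D E H J K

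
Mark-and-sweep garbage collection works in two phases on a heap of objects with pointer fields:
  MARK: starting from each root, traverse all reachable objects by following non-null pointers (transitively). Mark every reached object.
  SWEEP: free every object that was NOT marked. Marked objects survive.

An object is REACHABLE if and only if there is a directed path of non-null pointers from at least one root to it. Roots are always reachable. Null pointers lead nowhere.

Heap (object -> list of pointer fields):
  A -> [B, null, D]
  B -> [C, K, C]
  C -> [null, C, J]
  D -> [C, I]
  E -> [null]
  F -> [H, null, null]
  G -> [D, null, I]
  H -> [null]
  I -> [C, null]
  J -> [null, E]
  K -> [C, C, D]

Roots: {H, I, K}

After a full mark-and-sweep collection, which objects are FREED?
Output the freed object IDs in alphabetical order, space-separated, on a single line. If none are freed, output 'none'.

Answer: A B F G

Derivation:
Roots: H I K
Mark H: refs=null, marked=H
Mark I: refs=C null, marked=H I
Mark K: refs=C C D, marked=H I K
Mark C: refs=null C J, marked=C H I K
Mark D: refs=C I, marked=C D H I K
Mark J: refs=null E, marked=C D H I J K
Mark E: refs=null, marked=C D E H I J K
Unmarked (collected): A B F G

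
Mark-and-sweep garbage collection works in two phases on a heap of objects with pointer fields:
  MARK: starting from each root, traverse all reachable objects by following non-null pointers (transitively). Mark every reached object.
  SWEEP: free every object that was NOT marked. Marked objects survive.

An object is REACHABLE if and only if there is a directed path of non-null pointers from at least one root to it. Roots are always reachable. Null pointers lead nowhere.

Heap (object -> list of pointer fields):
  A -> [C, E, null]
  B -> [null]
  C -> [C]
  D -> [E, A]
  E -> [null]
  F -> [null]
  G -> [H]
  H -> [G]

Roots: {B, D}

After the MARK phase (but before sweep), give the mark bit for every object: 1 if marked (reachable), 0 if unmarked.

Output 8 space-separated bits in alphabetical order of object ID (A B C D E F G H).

Answer: 1 1 1 1 1 0 0 0

Derivation:
Roots: B D
Mark B: refs=null, marked=B
Mark D: refs=E A, marked=B D
Mark E: refs=null, marked=B D E
Mark A: refs=C E null, marked=A B D E
Mark C: refs=C, marked=A B C D E
Unmarked (collected): F G H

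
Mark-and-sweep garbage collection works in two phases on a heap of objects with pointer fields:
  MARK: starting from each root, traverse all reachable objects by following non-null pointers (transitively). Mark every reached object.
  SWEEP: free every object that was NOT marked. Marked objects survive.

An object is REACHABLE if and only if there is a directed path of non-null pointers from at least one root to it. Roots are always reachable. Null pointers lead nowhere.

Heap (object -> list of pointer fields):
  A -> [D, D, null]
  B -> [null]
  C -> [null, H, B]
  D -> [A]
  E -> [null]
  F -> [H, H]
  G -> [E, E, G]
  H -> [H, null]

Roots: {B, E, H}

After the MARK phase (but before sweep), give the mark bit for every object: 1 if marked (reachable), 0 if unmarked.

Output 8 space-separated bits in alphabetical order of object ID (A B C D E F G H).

Answer: 0 1 0 0 1 0 0 1

Derivation:
Roots: B E H
Mark B: refs=null, marked=B
Mark E: refs=null, marked=B E
Mark H: refs=H null, marked=B E H
Unmarked (collected): A C D F G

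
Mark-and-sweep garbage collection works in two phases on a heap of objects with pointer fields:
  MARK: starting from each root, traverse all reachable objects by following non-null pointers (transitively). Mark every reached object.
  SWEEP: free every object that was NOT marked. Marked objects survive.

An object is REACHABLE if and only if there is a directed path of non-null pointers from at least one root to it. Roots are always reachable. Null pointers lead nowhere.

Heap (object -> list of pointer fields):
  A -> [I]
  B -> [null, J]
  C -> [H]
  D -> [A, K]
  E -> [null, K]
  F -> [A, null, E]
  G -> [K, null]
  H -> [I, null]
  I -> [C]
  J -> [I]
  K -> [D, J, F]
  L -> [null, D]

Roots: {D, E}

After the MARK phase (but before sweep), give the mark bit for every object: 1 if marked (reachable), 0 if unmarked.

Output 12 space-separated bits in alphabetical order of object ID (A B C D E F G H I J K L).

Answer: 1 0 1 1 1 1 0 1 1 1 1 0

Derivation:
Roots: D E
Mark D: refs=A K, marked=D
Mark E: refs=null K, marked=D E
Mark A: refs=I, marked=A D E
Mark K: refs=D J F, marked=A D E K
Mark I: refs=C, marked=A D E I K
Mark J: refs=I, marked=A D E I J K
Mark F: refs=A null E, marked=A D E F I J K
Mark C: refs=H, marked=A C D E F I J K
Mark H: refs=I null, marked=A C D E F H I J K
Unmarked (collected): B G L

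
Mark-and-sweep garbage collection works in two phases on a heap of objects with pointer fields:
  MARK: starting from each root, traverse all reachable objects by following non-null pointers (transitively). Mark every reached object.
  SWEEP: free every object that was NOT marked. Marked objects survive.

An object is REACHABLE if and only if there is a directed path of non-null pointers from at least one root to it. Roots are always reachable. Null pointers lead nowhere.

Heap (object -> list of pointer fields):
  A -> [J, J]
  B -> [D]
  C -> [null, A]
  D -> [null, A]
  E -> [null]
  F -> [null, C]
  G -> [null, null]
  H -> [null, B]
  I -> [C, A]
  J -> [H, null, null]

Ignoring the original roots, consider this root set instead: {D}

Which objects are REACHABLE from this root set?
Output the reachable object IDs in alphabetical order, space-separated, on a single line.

Roots: D
Mark D: refs=null A, marked=D
Mark A: refs=J J, marked=A D
Mark J: refs=H null null, marked=A D J
Mark H: refs=null B, marked=A D H J
Mark B: refs=D, marked=A B D H J
Unmarked (collected): C E F G I

Answer: A B D H J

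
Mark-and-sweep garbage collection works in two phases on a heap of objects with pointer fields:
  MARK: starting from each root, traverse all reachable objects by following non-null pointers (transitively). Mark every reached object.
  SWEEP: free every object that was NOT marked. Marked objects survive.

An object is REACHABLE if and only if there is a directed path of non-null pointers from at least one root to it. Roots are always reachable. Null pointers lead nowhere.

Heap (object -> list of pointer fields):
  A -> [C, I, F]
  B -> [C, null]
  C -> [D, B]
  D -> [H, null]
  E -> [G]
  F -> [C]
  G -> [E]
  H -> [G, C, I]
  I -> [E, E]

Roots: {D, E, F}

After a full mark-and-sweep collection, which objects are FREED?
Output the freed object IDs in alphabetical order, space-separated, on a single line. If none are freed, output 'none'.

Roots: D E F
Mark D: refs=H null, marked=D
Mark E: refs=G, marked=D E
Mark F: refs=C, marked=D E F
Mark H: refs=G C I, marked=D E F H
Mark G: refs=E, marked=D E F G H
Mark C: refs=D B, marked=C D E F G H
Mark I: refs=E E, marked=C D E F G H I
Mark B: refs=C null, marked=B C D E F G H I
Unmarked (collected): A

Answer: A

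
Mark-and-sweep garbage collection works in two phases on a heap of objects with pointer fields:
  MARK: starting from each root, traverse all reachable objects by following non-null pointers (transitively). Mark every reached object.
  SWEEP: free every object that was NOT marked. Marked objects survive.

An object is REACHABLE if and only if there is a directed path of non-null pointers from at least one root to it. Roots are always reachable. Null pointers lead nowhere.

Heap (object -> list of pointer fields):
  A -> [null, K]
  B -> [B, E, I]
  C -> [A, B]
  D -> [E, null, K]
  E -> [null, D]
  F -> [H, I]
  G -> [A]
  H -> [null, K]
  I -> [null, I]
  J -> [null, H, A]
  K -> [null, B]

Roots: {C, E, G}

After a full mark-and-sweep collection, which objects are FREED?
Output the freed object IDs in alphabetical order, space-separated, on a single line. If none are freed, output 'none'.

Roots: C E G
Mark C: refs=A B, marked=C
Mark E: refs=null D, marked=C E
Mark G: refs=A, marked=C E G
Mark A: refs=null K, marked=A C E G
Mark B: refs=B E I, marked=A B C E G
Mark D: refs=E null K, marked=A B C D E G
Mark K: refs=null B, marked=A B C D E G K
Mark I: refs=null I, marked=A B C D E G I K
Unmarked (collected): F H J

Answer: F H J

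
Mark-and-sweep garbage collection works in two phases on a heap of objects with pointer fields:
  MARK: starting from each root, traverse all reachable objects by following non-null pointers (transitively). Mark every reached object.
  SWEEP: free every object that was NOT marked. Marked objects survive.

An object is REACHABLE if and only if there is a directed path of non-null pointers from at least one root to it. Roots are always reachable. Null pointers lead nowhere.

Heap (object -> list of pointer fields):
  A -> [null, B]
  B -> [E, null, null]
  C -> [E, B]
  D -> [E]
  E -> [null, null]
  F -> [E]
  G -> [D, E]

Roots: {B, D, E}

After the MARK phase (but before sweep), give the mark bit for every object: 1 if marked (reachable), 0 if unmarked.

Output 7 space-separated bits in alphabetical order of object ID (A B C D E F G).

Roots: B D E
Mark B: refs=E null null, marked=B
Mark D: refs=E, marked=B D
Mark E: refs=null null, marked=B D E
Unmarked (collected): A C F G

Answer: 0 1 0 1 1 0 0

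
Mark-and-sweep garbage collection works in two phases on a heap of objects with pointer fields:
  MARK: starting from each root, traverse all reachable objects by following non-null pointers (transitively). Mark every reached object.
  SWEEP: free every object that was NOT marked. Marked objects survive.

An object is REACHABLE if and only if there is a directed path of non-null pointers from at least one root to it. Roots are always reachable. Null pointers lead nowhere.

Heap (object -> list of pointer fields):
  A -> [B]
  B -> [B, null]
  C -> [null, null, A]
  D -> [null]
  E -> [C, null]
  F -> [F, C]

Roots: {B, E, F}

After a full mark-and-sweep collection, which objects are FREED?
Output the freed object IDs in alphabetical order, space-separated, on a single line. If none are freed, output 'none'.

Answer: D

Derivation:
Roots: B E F
Mark B: refs=B null, marked=B
Mark E: refs=C null, marked=B E
Mark F: refs=F C, marked=B E F
Mark C: refs=null null A, marked=B C E F
Mark A: refs=B, marked=A B C E F
Unmarked (collected): D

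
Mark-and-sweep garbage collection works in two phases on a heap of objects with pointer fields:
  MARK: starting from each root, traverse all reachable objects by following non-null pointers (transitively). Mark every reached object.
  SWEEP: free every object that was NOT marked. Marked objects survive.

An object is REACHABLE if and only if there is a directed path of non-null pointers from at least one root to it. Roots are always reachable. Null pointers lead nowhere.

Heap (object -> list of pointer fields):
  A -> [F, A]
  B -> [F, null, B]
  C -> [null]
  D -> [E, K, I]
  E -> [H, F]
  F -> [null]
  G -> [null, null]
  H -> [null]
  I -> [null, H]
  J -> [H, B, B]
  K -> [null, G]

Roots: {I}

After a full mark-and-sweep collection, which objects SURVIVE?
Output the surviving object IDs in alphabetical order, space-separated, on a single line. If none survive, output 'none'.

Roots: I
Mark I: refs=null H, marked=I
Mark H: refs=null, marked=H I
Unmarked (collected): A B C D E F G J K

Answer: H I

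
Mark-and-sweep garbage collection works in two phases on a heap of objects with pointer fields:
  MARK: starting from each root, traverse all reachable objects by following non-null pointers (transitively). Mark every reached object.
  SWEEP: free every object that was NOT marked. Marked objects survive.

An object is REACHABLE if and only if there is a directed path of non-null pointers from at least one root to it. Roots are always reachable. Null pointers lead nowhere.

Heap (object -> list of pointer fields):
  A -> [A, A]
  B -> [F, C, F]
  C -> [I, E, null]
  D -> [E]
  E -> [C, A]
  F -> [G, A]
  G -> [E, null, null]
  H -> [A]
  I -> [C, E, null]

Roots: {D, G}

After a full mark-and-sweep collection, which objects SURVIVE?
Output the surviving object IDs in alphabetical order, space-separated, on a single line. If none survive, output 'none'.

Answer: A C D E G I

Derivation:
Roots: D G
Mark D: refs=E, marked=D
Mark G: refs=E null null, marked=D G
Mark E: refs=C A, marked=D E G
Mark C: refs=I E null, marked=C D E G
Mark A: refs=A A, marked=A C D E G
Mark I: refs=C E null, marked=A C D E G I
Unmarked (collected): B F H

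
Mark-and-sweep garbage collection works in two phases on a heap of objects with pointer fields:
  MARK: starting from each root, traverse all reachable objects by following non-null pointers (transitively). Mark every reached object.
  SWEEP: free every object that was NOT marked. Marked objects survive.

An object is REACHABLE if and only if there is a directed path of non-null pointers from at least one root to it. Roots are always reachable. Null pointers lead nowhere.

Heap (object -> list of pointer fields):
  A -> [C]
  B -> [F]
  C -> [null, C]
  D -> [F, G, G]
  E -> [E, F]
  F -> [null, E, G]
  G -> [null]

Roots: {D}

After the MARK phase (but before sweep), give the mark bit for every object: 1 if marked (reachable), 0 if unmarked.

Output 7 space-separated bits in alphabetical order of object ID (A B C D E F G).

Answer: 0 0 0 1 1 1 1

Derivation:
Roots: D
Mark D: refs=F G G, marked=D
Mark F: refs=null E G, marked=D F
Mark G: refs=null, marked=D F G
Mark E: refs=E F, marked=D E F G
Unmarked (collected): A B C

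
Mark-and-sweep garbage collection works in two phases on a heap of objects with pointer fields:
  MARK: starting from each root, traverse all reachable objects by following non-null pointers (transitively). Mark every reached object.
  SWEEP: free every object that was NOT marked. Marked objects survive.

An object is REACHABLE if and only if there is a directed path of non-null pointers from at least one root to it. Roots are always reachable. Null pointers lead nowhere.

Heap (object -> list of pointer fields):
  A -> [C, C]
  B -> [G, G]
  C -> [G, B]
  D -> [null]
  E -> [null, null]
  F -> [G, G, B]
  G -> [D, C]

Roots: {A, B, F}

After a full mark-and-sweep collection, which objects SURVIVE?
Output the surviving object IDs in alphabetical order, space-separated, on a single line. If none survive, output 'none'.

Roots: A B F
Mark A: refs=C C, marked=A
Mark B: refs=G G, marked=A B
Mark F: refs=G G B, marked=A B F
Mark C: refs=G B, marked=A B C F
Mark G: refs=D C, marked=A B C F G
Mark D: refs=null, marked=A B C D F G
Unmarked (collected): E

Answer: A B C D F G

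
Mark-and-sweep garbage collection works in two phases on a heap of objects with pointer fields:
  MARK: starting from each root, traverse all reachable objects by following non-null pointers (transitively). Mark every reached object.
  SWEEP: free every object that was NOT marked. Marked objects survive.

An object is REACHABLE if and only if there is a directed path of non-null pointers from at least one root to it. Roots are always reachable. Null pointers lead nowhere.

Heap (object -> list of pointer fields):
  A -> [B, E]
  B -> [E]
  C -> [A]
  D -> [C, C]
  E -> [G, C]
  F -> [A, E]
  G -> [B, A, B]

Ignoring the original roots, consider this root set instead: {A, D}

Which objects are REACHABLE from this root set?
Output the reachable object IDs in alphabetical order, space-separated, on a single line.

Roots: A D
Mark A: refs=B E, marked=A
Mark D: refs=C C, marked=A D
Mark B: refs=E, marked=A B D
Mark E: refs=G C, marked=A B D E
Mark C: refs=A, marked=A B C D E
Mark G: refs=B A B, marked=A B C D E G
Unmarked (collected): F

Answer: A B C D E G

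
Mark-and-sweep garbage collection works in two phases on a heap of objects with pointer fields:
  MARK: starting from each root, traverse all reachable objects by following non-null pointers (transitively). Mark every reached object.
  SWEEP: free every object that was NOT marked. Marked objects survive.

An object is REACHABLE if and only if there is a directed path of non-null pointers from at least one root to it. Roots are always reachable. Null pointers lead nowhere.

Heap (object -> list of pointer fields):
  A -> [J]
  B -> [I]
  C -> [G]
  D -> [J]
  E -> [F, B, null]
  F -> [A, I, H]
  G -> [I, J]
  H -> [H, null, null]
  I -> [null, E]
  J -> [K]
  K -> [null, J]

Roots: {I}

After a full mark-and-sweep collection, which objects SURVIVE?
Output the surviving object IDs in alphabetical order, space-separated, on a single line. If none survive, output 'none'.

Roots: I
Mark I: refs=null E, marked=I
Mark E: refs=F B null, marked=E I
Mark F: refs=A I H, marked=E F I
Mark B: refs=I, marked=B E F I
Mark A: refs=J, marked=A B E F I
Mark H: refs=H null null, marked=A B E F H I
Mark J: refs=K, marked=A B E F H I J
Mark K: refs=null J, marked=A B E F H I J K
Unmarked (collected): C D G

Answer: A B E F H I J K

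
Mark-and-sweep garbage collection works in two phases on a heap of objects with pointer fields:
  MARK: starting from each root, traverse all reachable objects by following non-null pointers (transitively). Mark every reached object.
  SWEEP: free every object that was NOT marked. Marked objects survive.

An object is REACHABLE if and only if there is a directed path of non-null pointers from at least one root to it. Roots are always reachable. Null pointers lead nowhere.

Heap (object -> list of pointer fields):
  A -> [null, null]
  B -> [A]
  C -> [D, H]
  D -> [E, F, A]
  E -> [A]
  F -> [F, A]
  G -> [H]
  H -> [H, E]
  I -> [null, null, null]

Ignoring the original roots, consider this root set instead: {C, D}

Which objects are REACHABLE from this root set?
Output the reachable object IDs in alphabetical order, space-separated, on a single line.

Roots: C D
Mark C: refs=D H, marked=C
Mark D: refs=E F A, marked=C D
Mark H: refs=H E, marked=C D H
Mark E: refs=A, marked=C D E H
Mark F: refs=F A, marked=C D E F H
Mark A: refs=null null, marked=A C D E F H
Unmarked (collected): B G I

Answer: A C D E F H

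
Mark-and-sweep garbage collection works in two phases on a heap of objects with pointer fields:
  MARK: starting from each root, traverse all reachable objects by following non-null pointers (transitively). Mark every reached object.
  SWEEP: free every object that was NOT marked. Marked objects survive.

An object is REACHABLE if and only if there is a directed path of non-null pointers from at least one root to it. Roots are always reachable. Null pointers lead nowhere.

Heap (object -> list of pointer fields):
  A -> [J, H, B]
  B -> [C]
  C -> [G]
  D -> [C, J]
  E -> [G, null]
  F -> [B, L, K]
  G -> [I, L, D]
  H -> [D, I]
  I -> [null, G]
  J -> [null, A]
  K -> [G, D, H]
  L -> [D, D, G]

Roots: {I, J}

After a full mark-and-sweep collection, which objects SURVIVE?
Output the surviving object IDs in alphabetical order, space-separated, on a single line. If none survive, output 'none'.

Roots: I J
Mark I: refs=null G, marked=I
Mark J: refs=null A, marked=I J
Mark G: refs=I L D, marked=G I J
Mark A: refs=J H B, marked=A G I J
Mark L: refs=D D G, marked=A G I J L
Mark D: refs=C J, marked=A D G I J L
Mark H: refs=D I, marked=A D G H I J L
Mark B: refs=C, marked=A B D G H I J L
Mark C: refs=G, marked=A B C D G H I J L
Unmarked (collected): E F K

Answer: A B C D G H I J L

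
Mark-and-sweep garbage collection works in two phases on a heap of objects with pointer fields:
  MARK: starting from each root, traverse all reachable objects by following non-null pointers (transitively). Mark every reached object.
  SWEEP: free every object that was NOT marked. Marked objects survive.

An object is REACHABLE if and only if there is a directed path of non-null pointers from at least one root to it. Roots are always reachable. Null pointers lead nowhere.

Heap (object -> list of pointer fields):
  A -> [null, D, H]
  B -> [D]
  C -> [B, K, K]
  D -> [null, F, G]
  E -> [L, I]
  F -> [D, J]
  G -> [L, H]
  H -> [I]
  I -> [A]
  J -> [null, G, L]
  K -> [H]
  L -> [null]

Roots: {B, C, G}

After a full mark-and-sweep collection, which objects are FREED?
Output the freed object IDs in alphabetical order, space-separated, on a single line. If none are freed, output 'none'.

Roots: B C G
Mark B: refs=D, marked=B
Mark C: refs=B K K, marked=B C
Mark G: refs=L H, marked=B C G
Mark D: refs=null F G, marked=B C D G
Mark K: refs=H, marked=B C D G K
Mark L: refs=null, marked=B C D G K L
Mark H: refs=I, marked=B C D G H K L
Mark F: refs=D J, marked=B C D F G H K L
Mark I: refs=A, marked=B C D F G H I K L
Mark J: refs=null G L, marked=B C D F G H I J K L
Mark A: refs=null D H, marked=A B C D F G H I J K L
Unmarked (collected): E

Answer: E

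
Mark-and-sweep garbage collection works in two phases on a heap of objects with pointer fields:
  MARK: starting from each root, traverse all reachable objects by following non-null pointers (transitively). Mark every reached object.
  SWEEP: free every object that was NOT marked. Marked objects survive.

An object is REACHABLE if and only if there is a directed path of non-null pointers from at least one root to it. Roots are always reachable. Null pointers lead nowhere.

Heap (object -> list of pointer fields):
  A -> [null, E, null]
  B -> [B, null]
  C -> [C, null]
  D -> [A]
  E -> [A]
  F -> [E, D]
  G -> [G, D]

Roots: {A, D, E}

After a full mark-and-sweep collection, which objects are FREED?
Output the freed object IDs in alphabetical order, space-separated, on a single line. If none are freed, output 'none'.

Answer: B C F G

Derivation:
Roots: A D E
Mark A: refs=null E null, marked=A
Mark D: refs=A, marked=A D
Mark E: refs=A, marked=A D E
Unmarked (collected): B C F G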